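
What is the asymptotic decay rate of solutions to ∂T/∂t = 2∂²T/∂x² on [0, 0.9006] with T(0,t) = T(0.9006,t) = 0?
Eigenvalues: λₙ = 2n²π²/0.9006².
First three modes:
  n=1: λ₁ = 2π²/0.9006² ≈ 24.337
  n=2: λ₂ = 8π²/0.9006² ≈ 97.348 (4× faster decay)
  n=3: λ₃ = 18π²/0.9006² ≈ 219.032 (9× faster decay)
As t → ∞, higher modes decay exponentially faster. The n=1 mode dominates: T ~ c₁ sin(πx/0.9006) e^{-λ₁t}.
Decay rate: λ₁ = 2π²/0.9006² ≈ 24.337.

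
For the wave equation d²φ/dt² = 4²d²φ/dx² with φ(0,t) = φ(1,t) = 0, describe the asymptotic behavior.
φ oscillates (no decay). Energy is conserved; the solution oscillates indefinitely as standing waves.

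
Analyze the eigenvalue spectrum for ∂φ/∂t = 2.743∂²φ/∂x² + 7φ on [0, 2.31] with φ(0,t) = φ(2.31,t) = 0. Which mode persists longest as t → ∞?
Eigenvalues: λₙ = 2.743n²π²/2.31² - 7.
First three modes:
  n=1: λ₁ = 2.743π²/2.31² - 7 ≈ -1.927
  n=2: λ₂ = 10.972π²/2.31² - 7 ≈ 13.294
  n=3: λ₃ = 24.687π²/2.31² - 7 ≈ 38.661
Since 2.743π²/2.31² ≈ 5.073 < 7, λ₁ < 0.
The n=1 mode grows fastest (−λₙ is largest for n=1) → dominates.
Asymptotic: φ ~ c₁ sin(πx/2.31) e^{1.927t} (exponential growth at rate −λ₁ ≈ 1.927).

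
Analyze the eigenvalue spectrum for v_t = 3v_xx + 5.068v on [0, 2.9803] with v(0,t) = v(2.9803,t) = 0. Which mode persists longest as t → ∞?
Eigenvalues: λₙ = 3n²π²/2.9803² - 5.068.
First three modes:
  n=1: λ₁ = 3π²/2.9803² - 5.068 ≈ -1.734
  n=2: λ₂ = 12π²/2.9803² - 5.068 ≈ 8.266
  n=3: λ₃ = 27π²/2.9803² - 5.068 ≈ 24.934
Since 3π²/2.9803² ≈ 3.334 < 5.068, λ₁ < 0.
The n=1 mode grows fastest (−λₙ is largest for n=1) → dominates.
Asymptotic: v ~ c₁ sin(πx/2.9803) e^{1.734t} (exponential growth at rate −λ₁ ≈ 1.734).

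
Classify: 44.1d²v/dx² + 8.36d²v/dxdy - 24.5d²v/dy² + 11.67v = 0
Hyperbolic (discriminant = 4391.6896).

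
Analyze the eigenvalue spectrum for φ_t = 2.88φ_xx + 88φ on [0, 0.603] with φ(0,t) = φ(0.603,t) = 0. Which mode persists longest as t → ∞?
Eigenvalues: λₙ = 2.88n²π²/0.603² - 88.
First three modes:
  n=1: λ₁ = 2.88π²/0.603² - 88 ≈ -9.827
  n=2: λ₂ = 11.52π²/0.603² - 88 ≈ 224.693
  n=3: λ₃ = 25.92π²/0.603² - 88 ≈ 615.558
Since 2.88π²/0.603² ≈ 78.173 < 88, λ₁ < 0.
The n=1 mode grows fastest (−λₙ is largest for n=1) → dominates.
Asymptotic: φ ~ c₁ sin(πx/0.603) e^{9.827t} (exponential growth at rate −λ₁ ≈ 9.827).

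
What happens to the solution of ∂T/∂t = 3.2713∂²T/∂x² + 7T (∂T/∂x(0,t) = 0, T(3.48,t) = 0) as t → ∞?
T grows unboundedly. Reaction dominates diffusion (r=7 > κπ²/(4L²)≈0.67); solution grows exponentially.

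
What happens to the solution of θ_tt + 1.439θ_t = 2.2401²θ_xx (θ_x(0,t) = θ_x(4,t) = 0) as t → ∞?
θ → constant (steady state). Damping (γ=1.439) dissipates the nonconstant modes; with Neumann BCs the spatial average obeys M''+γM'=0 and tends to a finite limit.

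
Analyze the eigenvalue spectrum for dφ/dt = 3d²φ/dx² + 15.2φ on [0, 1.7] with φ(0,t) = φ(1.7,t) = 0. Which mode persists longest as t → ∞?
Eigenvalues: λₙ = 3n²π²/1.7² - 15.2.
First three modes:
  n=1: λ₁ = 3π²/1.7² - 15.2 ≈ -4.955
  n=2: λ₂ = 12π²/1.7² - 15.2 ≈ 25.781
  n=3: λ₃ = 27π²/1.7² - 15.2 ≈ 77.007
Since 3π²/1.7² ≈ 10.245 < 15.2, λ₁ < 0.
The n=1 mode grows fastest (−λₙ is largest for n=1) → dominates.
Asymptotic: φ ~ c₁ sin(πx/1.7) e^{4.955t} (exponential growth at rate −λ₁ ≈ 4.955).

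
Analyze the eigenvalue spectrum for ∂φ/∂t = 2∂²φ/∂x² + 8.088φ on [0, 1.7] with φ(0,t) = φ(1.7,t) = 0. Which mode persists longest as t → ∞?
Eigenvalues: λₙ = 2n²π²/1.7² - 8.088.
First three modes:
  n=1: λ₁ = 2π²/1.7² - 8.088 ≈ -1.258
  n=2: λ₂ = 8π²/1.7² - 8.088 ≈ 19.233
  n=3: λ₃ = 18π²/1.7² - 8.088 ≈ 53.384
Since 2π²/1.7² ≈ 6.83 < 8.088, λ₁ < 0.
The n=1 mode grows fastest (−λₙ is largest for n=1) → dominates.
Asymptotic: φ ~ c₁ sin(πx/1.7) e^{1.258t} (exponential growth at rate −λ₁ ≈ 1.258).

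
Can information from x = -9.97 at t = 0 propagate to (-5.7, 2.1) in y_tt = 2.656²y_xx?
Yes. The domain of dependence is [-11.2776, -0.1224], and -9.97 ∈ [-11.2776, -0.1224].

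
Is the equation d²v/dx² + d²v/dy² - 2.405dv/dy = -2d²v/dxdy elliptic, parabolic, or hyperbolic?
Rewriting in standard form: d²v/dx² + 2d²v/dxdy + d²v/dy² - 2.405dv/dy = 0. Computing B² - 4AC with A = 1, B = 2, C = 1: discriminant = 0 (zero). Answer: parabolic.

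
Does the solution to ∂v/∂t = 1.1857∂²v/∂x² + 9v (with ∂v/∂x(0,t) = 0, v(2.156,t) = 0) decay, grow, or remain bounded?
v grows unboundedly. Reaction dominates diffusion (r=9 > κπ²/(4L²)≈0.63); solution grows exponentially.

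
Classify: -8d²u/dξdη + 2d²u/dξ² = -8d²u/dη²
Rewriting in standard form: 2d²u/dξ² - 8d²u/dξdη + 8d²u/dη² = 0. Parabolic (discriminant = 0).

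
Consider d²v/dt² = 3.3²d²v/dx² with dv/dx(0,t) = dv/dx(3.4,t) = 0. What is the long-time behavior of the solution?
As t → ∞, v oscillates about a mean that drifts linearly in t (generically unbounded; no decay). There is no damping, so the nonconstant modes persist as standing waves (energy conserved, no decay). But with Neumann conditions at both ends the constant mode has eigenvalue 0: the spatial mean M(t) of v satisfies M'' = 0, so M(t) = M(0) + M'(0)·t. Unless the initial velocity has zero mean (∫v_t(x,0)dx = 0), the solution grows linearly in t (unbounded, though not exponentially); if it does have zero mean, the solution stays bounded and simply oscillates.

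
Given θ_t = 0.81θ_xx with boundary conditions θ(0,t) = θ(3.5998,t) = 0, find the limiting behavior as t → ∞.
θ → 0. Heat diffuses out through both boundaries.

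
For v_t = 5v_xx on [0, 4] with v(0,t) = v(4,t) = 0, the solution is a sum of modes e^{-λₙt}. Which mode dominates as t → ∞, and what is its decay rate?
Eigenvalues: λₙ = 5n²π²/4².
First three modes:
  n=1: λ₁ = 5π²/4² ≈ 3.084
  n=2: λ₂ = 20π²/4² ≈ 12.337 (4× faster decay)
  n=3: λ₃ = 45π²/4² ≈ 27.758 (9× faster decay)
As t → ∞, higher modes decay exponentially faster. The n=1 mode dominates: v ~ c₁ sin(πx/4) e^{-λ₁t}.
Decay rate: λ₁ = 5π²/4² ≈ 3.084.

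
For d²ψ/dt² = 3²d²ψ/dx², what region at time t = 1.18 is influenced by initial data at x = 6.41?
Domain of influence: [2.87, 9.95]. Data at x = 6.41 spreads outward at speed 3.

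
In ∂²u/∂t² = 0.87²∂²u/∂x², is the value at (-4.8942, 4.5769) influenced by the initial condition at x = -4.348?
Yes. The domain of dependence is [-8.876103, -0.912297], and -4.348 ∈ [-8.876103, -0.912297].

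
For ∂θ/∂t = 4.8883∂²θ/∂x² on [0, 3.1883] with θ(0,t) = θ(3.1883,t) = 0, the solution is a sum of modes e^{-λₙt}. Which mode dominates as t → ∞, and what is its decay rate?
Eigenvalues: λₙ = 4.8883n²π²/3.1883².
First three modes:
  n=1: λ₁ = 4.8883π²/3.1883² ≈ 4.746
  n=2: λ₂ = 19.5532π²/3.1883² ≈ 18.985 (4× faster decay)
  n=3: λ₃ = 43.9947π²/3.1883² ≈ 42.715 (9× faster decay)
As t → ∞, higher modes decay exponentially faster. The n=1 mode dominates: θ ~ c₁ sin(πx/3.1883) e^{-λ₁t}.
Decay rate: λ₁ = 4.8883π²/3.1883² ≈ 4.746.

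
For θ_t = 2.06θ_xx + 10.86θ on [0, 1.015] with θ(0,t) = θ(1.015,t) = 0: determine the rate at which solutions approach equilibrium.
Eigenvalues: λₙ = 2.06n²π²/1.015² - 10.86.
First three modes:
  n=1: λ₁ = 2.06π²/1.015² - 10.86 ≈ 8.875
  n=2: λ₂ = 8.24π²/1.015² - 10.86 ≈ 68.08
  n=3: λ₃ = 18.54π²/1.015² - 10.86 ≈ 166.754
Since 2.06π²/1.015² ≈ 19.735 > 10.86, all λₙ > 0.
The n=1 mode decays slowest → dominates as t → ∞.
Asymptotic: θ ~ c₁ sin(πx/1.015) e^{-λ₁t} with decay rate λ₁ ≈ 8.875.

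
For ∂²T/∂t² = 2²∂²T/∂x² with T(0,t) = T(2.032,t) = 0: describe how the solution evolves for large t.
T oscillates (no decay). Energy is conserved; the solution oscillates indefinitely as standing waves.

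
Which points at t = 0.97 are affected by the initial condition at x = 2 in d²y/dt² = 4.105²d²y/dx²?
Domain of influence: [-1.98185, 5.98185]. Data at x = 2 spreads outward at speed 4.105.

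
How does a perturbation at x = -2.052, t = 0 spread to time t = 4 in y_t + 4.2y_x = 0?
At x = 14.748. The characteristic carries data from (-2.052, 0) to (14.748, 4).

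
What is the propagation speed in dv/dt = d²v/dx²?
Infinite. The heat equation is parabolic, not hyperbolic, so disturbances propagate instantly.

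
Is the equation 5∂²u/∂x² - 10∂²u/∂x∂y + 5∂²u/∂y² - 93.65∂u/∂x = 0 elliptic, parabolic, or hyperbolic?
Computing B² - 4AC with A = 5, B = -10, C = 5: discriminant = 0 (zero). Answer: parabolic.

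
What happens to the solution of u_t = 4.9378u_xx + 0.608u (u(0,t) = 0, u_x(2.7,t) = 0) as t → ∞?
u → 0. Diffusion dominates reaction (r=0.608 < κπ²/(4L²)≈1.67); solution decays.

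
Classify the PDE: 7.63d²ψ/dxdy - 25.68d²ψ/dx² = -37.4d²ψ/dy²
Rewriting in standard form: -25.68d²ψ/dx² + 7.63d²ψ/dxdy + 37.4d²ψ/dy² = 0. A = -25.68, B = 7.63, C = 37.4. Discriminant B² - 4AC = 3899.9449. Since 3899.9449 > 0, hyperbolic.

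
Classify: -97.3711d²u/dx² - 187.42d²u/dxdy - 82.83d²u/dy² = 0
Hyperbolic (discriminant = 2865.263548).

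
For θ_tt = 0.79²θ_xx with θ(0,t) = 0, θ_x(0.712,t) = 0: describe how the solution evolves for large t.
θ oscillates (no decay). Energy is conserved; the solution oscillates indefinitely as standing waves.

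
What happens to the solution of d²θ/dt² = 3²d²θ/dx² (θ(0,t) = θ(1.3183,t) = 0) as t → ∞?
θ oscillates (no decay). Energy is conserved; the solution oscillates indefinitely as standing waves.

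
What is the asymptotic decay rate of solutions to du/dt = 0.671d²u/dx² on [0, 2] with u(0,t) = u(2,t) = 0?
Eigenvalues: λₙ = 0.671n²π²/2².
First three modes:
  n=1: λ₁ = 0.671π²/2² ≈ 1.656
  n=2: λ₂ = 2.684π²/2² ≈ 6.623 (4× faster decay)
  n=3: λ₃ = 6.039π²/2² ≈ 14.901 (9× faster decay)
As t → ∞, higher modes decay exponentially faster. The n=1 mode dominates: u ~ c₁ sin(πx/2) e^{-λ₁t}.
Decay rate: λ₁ = 0.671π²/2² ≈ 1.656.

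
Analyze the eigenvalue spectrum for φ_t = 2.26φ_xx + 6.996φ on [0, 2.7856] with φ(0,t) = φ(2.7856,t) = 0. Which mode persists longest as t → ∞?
Eigenvalues: λₙ = 2.26n²π²/2.7856² - 6.996.
First three modes:
  n=1: λ₁ = 2.26π²/2.7856² - 6.996 ≈ -4.121
  n=2: λ₂ = 9.04π²/2.7856² - 6.996 ≈ 4.502
  n=3: λ₃ = 20.34π²/2.7856² - 6.996 ≈ 18.875
Since 2.26π²/2.7856² ≈ 2.875 < 6.996, λ₁ < 0.
The n=1 mode grows fastest (−λₙ is largest for n=1) → dominates.
Asymptotic: φ ~ c₁ sin(πx/2.7856) e^{4.121t} (exponential growth at rate −λ₁ ≈ 4.121).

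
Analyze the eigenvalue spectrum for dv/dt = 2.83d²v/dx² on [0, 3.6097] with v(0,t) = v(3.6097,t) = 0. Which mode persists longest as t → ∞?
Eigenvalues: λₙ = 2.83n²π²/3.6097².
First three modes:
  n=1: λ₁ = 2.83π²/3.6097² ≈ 2.144
  n=2: λ₂ = 11.32π²/3.6097² ≈ 8.574 (4× faster decay)
  n=3: λ₃ = 25.47π²/3.6097² ≈ 19.292 (9× faster decay)
As t → ∞, higher modes decay exponentially faster. The n=1 mode dominates: v ~ c₁ sin(πx/3.6097) e^{-λ₁t}.
Decay rate: λ₁ = 2.83π²/3.6097² ≈ 2.144.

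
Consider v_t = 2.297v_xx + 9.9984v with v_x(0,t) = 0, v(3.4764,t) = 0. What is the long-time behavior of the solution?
As t → ∞, v grows unboundedly. Reaction dominates diffusion (r=9.9984 > κπ²/(4L²)≈0.47); solution grows exponentially.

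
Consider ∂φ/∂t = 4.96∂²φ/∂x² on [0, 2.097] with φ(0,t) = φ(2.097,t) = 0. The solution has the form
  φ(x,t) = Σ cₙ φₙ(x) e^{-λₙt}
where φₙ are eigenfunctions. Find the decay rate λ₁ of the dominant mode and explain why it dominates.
Eigenvalues: λₙ = 4.96n²π²/2.097².
First three modes:
  n=1: λ₁ = 4.96π²/2.097² ≈ 11.132
  n=2: λ₂ = 19.84π²/2.097² ≈ 44.529 (4× faster decay)
  n=3: λ₃ = 44.64π²/2.097² ≈ 100.191 (9× faster decay)
As t → ∞, higher modes decay exponentially faster. The n=1 mode dominates: φ ~ c₁ sin(πx/2.097) e^{-λ₁t}.
Decay rate: λ₁ = 4.96π²/2.097² ≈ 11.132.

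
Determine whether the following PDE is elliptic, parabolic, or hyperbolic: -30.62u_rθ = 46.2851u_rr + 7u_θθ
Rewriting in standard form: -46.2851u_rr - 30.62u_rθ - 7u_θθ = 0. Coefficients: A = -46.2851, B = -30.62, C = -7. B² - 4AC = -358.3984, which is negative, so the equation is elliptic.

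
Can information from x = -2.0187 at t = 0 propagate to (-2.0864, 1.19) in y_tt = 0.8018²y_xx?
Yes. The domain of dependence is [-3.040542, -1.132258], and -2.0187 ∈ [-3.040542, -1.132258].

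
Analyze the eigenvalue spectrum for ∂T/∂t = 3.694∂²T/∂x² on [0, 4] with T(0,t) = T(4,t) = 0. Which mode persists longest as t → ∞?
Eigenvalues: λₙ = 3.694n²π²/4².
First three modes:
  n=1: λ₁ = 3.694π²/4² ≈ 2.279
  n=2: λ₂ = 14.776π²/4² ≈ 9.115 (4× faster decay)
  n=3: λ₃ = 33.246π²/4² ≈ 20.508 (9× faster decay)
As t → ∞, higher modes decay exponentially faster. The n=1 mode dominates: T ~ c₁ sin(πx/4) e^{-λ₁t}.
Decay rate: λ₁ = 3.694π²/4² ≈ 2.279.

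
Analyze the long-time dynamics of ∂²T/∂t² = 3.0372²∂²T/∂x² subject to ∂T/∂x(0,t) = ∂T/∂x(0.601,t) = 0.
Long-time behavior: T oscillates about a mean that drifts linearly in t (generically unbounded; no decay). There is no damping, so the nonconstant modes persist as standing waves (energy conserved, no decay). But with Neumann conditions at both ends the constant mode has eigenvalue 0: the spatial mean M(t) of T satisfies M'' = 0, so M(t) = M(0) + M'(0)·t. Unless the initial velocity has zero mean (∫T_t(x,0)dx = 0), the solution grows linearly in t (unbounded, though not exponentially); if it does have zero mean, the solution stays bounded and simply oscillates.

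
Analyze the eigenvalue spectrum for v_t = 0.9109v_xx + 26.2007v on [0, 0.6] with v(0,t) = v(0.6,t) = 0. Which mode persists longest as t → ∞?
Eigenvalues: λₙ = 0.9109n²π²/0.6² - 26.2007.
First three modes:
  n=1: λ₁ = 0.9109π²/0.6² - 26.2007 ≈ -1.228
  n=2: λ₂ = 3.6436π²/0.6² - 26.2007 ≈ 73.691
  n=3: λ₃ = 8.1981π²/0.6² - 26.2007 ≈ 198.555
Since 0.9109π²/0.6² ≈ 24.973 < 26.2007, λ₁ < 0.
The n=1 mode grows fastest (−λₙ is largest for n=1) → dominates.
Asymptotic: v ~ c₁ sin(πx/0.6) e^{1.228t} (exponential growth at rate −λ₁ ≈ 1.228).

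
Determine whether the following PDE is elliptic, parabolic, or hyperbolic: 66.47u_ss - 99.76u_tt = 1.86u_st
Rewriting in standard form: 66.47u_ss - 1.86u_st - 99.76u_tt = 0. Coefficients: A = 66.47, B = -1.86, C = -99.76. B² - 4AC = 26527.6484, which is positive, so the equation is hyperbolic.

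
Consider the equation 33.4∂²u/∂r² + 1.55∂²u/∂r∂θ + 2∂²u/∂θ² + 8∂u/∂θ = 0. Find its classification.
Elliptic. (A = 33.4, B = 1.55, C = 2 gives B² - 4AC = -264.7975.)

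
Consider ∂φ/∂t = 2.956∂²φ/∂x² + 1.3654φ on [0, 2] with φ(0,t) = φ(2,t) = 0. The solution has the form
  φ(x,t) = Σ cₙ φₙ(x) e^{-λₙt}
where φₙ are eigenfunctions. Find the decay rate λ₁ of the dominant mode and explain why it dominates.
Eigenvalues: λₙ = 2.956n²π²/2² - 1.3654.
First three modes:
  n=1: λ₁ = 2.956π²/2² - 1.3654 ≈ 5.928
  n=2: λ₂ = 11.824π²/2² - 1.3654 ≈ 27.809
  n=3: λ₃ = 26.604π²/2² - 1.3654 ≈ 64.277
Since 2.956π²/2² ≈ 7.294 > 1.3654, all λₙ > 0.
The n=1 mode decays slowest → dominates as t → ∞.
Asymptotic: φ ~ c₁ sin(πx/2) e^{-λ₁t} with decay rate λ₁ ≈ 5.928.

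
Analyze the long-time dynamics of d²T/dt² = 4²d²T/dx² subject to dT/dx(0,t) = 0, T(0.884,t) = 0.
Long-time behavior: T oscillates (no decay). Energy is conserved; the solution oscillates indefinitely as standing waves.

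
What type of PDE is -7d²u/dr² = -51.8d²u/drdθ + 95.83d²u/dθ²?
Rewriting in standard form: -7d²u/dr² + 51.8d²u/drdθ - 95.83d²u/dθ² = 0. With A = -7, B = 51.8, C = -95.83, the discriminant is 0. This is a parabolic PDE.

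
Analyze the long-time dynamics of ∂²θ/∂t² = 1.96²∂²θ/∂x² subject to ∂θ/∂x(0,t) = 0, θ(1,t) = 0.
Long-time behavior: θ oscillates (no decay). Energy is conserved; the solution oscillates indefinitely as standing waves.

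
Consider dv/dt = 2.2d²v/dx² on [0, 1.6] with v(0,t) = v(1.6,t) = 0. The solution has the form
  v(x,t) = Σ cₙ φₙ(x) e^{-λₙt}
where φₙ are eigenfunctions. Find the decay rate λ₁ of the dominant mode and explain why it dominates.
Eigenvalues: λₙ = 2.2n²π²/1.6².
First three modes:
  n=1: λ₁ = 2.2π²/1.6² ≈ 8.482
  n=2: λ₂ = 8.8π²/1.6² ≈ 33.927 (4× faster decay)
  n=3: λ₃ = 19.8π²/1.6² ≈ 76.335 (9× faster decay)
As t → ∞, higher modes decay exponentially faster. The n=1 mode dominates: v ~ c₁ sin(πx/1.6) e^{-λ₁t}.
Decay rate: λ₁ = 2.2π²/1.6² ≈ 8.482.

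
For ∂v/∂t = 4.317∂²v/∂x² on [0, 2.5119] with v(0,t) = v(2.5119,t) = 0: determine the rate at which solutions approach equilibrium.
Eigenvalues: λₙ = 4.317n²π²/2.5119².
First three modes:
  n=1: λ₁ = 4.317π²/2.5119² ≈ 6.753
  n=2: λ₂ = 17.268π²/2.5119² ≈ 27.011 (4× faster decay)
  n=3: λ₃ = 38.853π²/2.5119² ≈ 60.774 (9× faster decay)
As t → ∞, higher modes decay exponentially faster. The n=1 mode dominates: v ~ c₁ sin(πx/2.5119) e^{-λ₁t}.
Decay rate: λ₁ = 4.317π²/2.5119² ≈ 6.753.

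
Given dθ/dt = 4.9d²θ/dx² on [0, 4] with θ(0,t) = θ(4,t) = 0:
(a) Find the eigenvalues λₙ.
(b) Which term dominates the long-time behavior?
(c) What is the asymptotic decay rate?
Eigenvalues: λₙ = 4.9n²π²/4².
First three modes:
  n=1: λ₁ = 4.9π²/4² ≈ 3.023
  n=2: λ₂ = 19.6π²/4² ≈ 12.09 (4× faster decay)
  n=3: λ₃ = 44.1π²/4² ≈ 27.203 (9× faster decay)
As t → ∞, higher modes decay exponentially faster. The n=1 mode dominates: θ ~ c₁ sin(πx/4) e^{-λ₁t}.
Decay rate: λ₁ = 4.9π²/4² ≈ 3.023.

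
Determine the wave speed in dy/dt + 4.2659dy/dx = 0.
Speed = 4.2659. Information travels along x - 4.2659t = const (rightward).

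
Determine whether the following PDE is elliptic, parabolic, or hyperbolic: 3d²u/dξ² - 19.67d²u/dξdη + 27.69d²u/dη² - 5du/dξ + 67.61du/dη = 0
Coefficients: A = 3, B = -19.67, C = 27.69. B² - 4AC = 54.6289, which is positive, so the equation is hyperbolic.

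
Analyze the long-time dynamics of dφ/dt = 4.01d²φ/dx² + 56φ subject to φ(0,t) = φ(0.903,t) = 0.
Long-time behavior: φ grows unboundedly. Reaction dominates diffusion (r=56 > κπ²/L²≈48.54); solution grows exponentially.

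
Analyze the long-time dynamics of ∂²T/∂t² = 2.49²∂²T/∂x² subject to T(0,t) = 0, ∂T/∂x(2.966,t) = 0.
Long-time behavior: T oscillates (no decay). Energy is conserved; the solution oscillates indefinitely as standing waves.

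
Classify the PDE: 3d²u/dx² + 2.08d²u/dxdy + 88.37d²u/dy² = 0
A = 3, B = 2.08, C = 88.37. Discriminant B² - 4AC = -1056.1136. Since -1056.1136 < 0, elliptic.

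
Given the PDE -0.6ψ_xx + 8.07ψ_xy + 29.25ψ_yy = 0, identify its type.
The second-order coefficients are A = -0.6, B = 8.07, C = 29.25. Since B² - 4AC = 135.3249 > 0, this is a hyperbolic PDE.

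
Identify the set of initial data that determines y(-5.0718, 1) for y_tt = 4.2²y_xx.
Domain of dependence: [-9.2718, -0.8718]. Signals travel at speed 4.2, so data within |x - -5.0718| ≤ 4.2·1 = 4.2 can reach the point.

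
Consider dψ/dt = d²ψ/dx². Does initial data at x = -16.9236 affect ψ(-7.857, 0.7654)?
Yes, for any finite x. The heat equation has infinite propagation speed, so all initial data affects all points at any t > 0.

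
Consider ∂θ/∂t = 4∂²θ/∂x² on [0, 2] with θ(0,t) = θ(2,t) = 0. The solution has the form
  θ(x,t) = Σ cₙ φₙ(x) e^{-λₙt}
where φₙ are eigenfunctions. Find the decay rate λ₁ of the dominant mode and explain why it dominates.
Eigenvalues: λₙ = 4n²π²/2².
First three modes:
  n=1: λ₁ = 4π²/2² ≈ 9.87
  n=2: λ₂ = 16π²/2² ≈ 39.478 (4× faster decay)
  n=3: λ₃ = 36π²/2² ≈ 88.826 (9× faster decay)
As t → ∞, higher modes decay exponentially faster. The n=1 mode dominates: θ ~ c₁ sin(πx/2) e^{-λ₁t}.
Decay rate: λ₁ = 4π²/2² ≈ 9.87.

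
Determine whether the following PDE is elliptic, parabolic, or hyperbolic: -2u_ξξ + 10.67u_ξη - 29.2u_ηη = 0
Coefficients: A = -2, B = 10.67, C = -29.2. B² - 4AC = -119.7511, which is negative, so the equation is elliptic.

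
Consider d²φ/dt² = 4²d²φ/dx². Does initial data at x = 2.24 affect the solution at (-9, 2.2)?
No. The domain of dependence is [-17.8, -0.2], and 2.24 is outside this interval.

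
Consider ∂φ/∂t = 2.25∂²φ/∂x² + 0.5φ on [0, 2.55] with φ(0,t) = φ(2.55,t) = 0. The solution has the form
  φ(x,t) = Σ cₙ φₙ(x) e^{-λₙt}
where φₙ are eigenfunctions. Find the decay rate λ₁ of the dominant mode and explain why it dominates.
Eigenvalues: λₙ = 2.25n²π²/2.55² - 0.5.
First three modes:
  n=1: λ₁ = 2.25π²/2.55² - 0.5 ≈ 2.915
  n=2: λ₂ = 9π²/2.55² - 0.5 ≈ 13.16
  n=3: λ₃ = 20.25π²/2.55² - 0.5 ≈ 30.236
Since 2.25π²/2.55² ≈ 3.415 > 0.5, all λₙ > 0.
The n=1 mode decays slowest → dominates as t → ∞.
Asymptotic: φ ~ c₁ sin(πx/2.55) e^{-λ₁t} with decay rate λ₁ ≈ 2.915.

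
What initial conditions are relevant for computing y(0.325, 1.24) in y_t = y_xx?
The entire real line. The heat equation has infinite propagation speed: any initial disturbance instantly affects all points (though exponentially small far away).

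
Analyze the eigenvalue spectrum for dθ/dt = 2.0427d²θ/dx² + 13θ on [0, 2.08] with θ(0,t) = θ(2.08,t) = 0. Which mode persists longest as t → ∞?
Eigenvalues: λₙ = 2.0427n²π²/2.08² - 13.
First three modes:
  n=1: λ₁ = 2.0427π²/2.08² - 13 ≈ -8.34
  n=2: λ₂ = 8.1708π²/2.08² - 13 ≈ 5.64
  n=3: λ₃ = 18.3843π²/2.08² - 13 ≈ 28.939
Since 2.0427π²/2.08² ≈ 4.66 < 13, λ₁ < 0.
The n=1 mode grows fastest (−λₙ is largest for n=1) → dominates.
Asymptotic: θ ~ c₁ sin(πx/2.08) e^{8.34t} (exponential growth at rate −λ₁ ≈ 8.34).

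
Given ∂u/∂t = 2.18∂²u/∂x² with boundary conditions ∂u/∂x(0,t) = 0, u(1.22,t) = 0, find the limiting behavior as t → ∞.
u → 0. Heat escapes through the Dirichlet boundary.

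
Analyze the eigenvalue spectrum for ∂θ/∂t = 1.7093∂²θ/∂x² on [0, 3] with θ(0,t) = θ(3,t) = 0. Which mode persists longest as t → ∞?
Eigenvalues: λₙ = 1.7093n²π²/3².
First three modes:
  n=1: λ₁ = 1.7093π²/3² ≈ 1.874
  n=2: λ₂ = 6.8372π²/3² ≈ 7.498 (4× faster decay)
  n=3: λ₃ = 15.3837π²/3² ≈ 16.87 (9× faster decay)
As t → ∞, higher modes decay exponentially faster. The n=1 mode dominates: θ ~ c₁ sin(πx/3) e^{-λ₁t}.
Decay rate: λ₁ = 1.7093π²/3² ≈ 1.874.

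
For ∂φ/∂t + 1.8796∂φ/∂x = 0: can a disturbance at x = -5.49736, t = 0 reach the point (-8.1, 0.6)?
No. Only data at x = -9.22776 affects (-8.1, 0.6). Advection has one-way propagation along characteristics.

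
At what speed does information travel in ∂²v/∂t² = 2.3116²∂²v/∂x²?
Speed = 2.3116. Information travels along characteristics x = x₀ ± 2.3116t.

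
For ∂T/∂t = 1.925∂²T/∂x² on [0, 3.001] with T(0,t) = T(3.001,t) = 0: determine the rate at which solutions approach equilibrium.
Eigenvalues: λₙ = 1.925n²π²/3.001².
First three modes:
  n=1: λ₁ = 1.925π²/3.001² ≈ 2.11
  n=2: λ₂ = 7.7π²/3.001² ≈ 8.438 (4× faster decay)
  n=3: λ₃ = 17.325π²/3.001² ≈ 18.986 (9× faster decay)
As t → ∞, higher modes decay exponentially faster. The n=1 mode dominates: T ~ c₁ sin(πx/3.001) e^{-λ₁t}.
Decay rate: λ₁ = 1.925π²/3.001² ≈ 2.11.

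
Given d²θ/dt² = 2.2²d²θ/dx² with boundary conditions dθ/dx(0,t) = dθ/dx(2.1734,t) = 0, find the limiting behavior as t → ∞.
θ oscillates about a mean that drifts linearly in t (generically unbounded; no decay). There is no damping, so the nonconstant modes persist as standing waves (energy conserved, no decay). But with Neumann conditions at both ends the constant mode has eigenvalue 0: the spatial mean M(t) of θ satisfies M'' = 0, so M(t) = M(0) + M'(0)·t. Unless the initial velocity has zero mean (∫θ_t(x,0)dx = 0), the solution grows linearly in t (unbounded, though not exponentially); if it does have zero mean, the solution stays bounded and simply oscillates.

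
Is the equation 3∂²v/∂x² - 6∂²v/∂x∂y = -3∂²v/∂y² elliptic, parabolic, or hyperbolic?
Rewriting in standard form: 3∂²v/∂x² - 6∂²v/∂x∂y + 3∂²v/∂y² = 0. Computing B² - 4AC with A = 3, B = -6, C = 3: discriminant = 0 (zero). Answer: parabolic.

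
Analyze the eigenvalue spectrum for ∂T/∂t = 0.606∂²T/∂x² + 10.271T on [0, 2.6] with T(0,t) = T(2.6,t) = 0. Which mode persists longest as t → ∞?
Eigenvalues: λₙ = 0.606n²π²/2.6² - 10.271.
First three modes:
  n=1: λ₁ = 0.606π²/2.6² - 10.271 ≈ -9.386
  n=2: λ₂ = 2.424π²/2.6² - 10.271 ≈ -6.732
  n=3: λ₃ = 5.454π²/2.6² - 10.271 ≈ -2.308
Since 0.606π²/2.6² ≈ 0.885 < 10.271, λ₁ < 0.
The n=1 mode grows fastest (−λₙ is largest for n=1) → dominates.
Asymptotic: T ~ c₁ sin(πx/2.6) e^{9.386t} (exponential growth at rate −λ₁ ≈ 9.386).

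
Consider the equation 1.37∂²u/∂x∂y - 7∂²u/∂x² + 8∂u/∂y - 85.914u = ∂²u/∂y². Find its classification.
Rewriting in standard form: -7∂²u/∂x² + 1.37∂²u/∂x∂y - ∂²u/∂y² + 8∂u/∂y - 85.914u = 0. Elliptic. (A = -7, B = 1.37, C = -1 gives B² - 4AC = -26.1231.)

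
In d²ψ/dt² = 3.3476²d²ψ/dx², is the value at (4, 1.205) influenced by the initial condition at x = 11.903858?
No. The domain of dependence is [-0.033858, 8.033858], and 11.903858 is outside this interval.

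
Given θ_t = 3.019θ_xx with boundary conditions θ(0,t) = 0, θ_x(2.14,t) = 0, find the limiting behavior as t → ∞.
θ → 0. Heat escapes through the Dirichlet boundary.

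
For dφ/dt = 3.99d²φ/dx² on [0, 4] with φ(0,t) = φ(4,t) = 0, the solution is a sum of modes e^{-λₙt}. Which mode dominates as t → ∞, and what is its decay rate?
Eigenvalues: λₙ = 3.99n²π²/4².
First three modes:
  n=1: λ₁ = 3.99π²/4² ≈ 2.461
  n=2: λ₂ = 15.96π²/4² ≈ 9.845 (4× faster decay)
  n=3: λ₃ = 35.91π²/4² ≈ 22.151 (9× faster decay)
As t → ∞, higher modes decay exponentially faster. The n=1 mode dominates: φ ~ c₁ sin(πx/4) e^{-λ₁t}.
Decay rate: λ₁ = 3.99π²/4² ≈ 2.461.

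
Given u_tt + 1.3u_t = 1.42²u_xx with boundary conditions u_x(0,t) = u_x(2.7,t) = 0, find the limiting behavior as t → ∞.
u → constant (steady state). Damping (γ=1.3) dissipates the nonconstant modes; with Neumann BCs the spatial average obeys M''+γM'=0 and tends to a finite limit.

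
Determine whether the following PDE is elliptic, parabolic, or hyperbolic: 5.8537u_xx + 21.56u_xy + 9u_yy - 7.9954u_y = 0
Coefficients: A = 5.8537, B = 21.56, C = 9. B² - 4AC = 254.1004, which is positive, so the equation is hyperbolic.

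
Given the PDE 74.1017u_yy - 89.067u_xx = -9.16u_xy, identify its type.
Rewriting in standard form: -89.067u_xx + 9.16u_xy + 74.1017u_yy = 0. The second-order coefficients are A = -89.067, B = 9.16, C = 74.1017. Since B² - 4AC = 26483.9700556 > 0, this is a hyperbolic PDE.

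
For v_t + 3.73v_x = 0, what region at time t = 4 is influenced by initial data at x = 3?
At x = 17.92. The characteristic carries data from (3, 0) to (17.92, 4).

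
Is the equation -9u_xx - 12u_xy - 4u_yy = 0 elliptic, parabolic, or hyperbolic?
Computing B² - 4AC with A = -9, B = -12, C = -4: discriminant = 0 (zero). Answer: parabolic.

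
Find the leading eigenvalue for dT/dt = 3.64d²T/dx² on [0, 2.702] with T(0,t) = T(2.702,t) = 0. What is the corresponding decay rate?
Eigenvalues: λₙ = 3.64n²π²/2.702².
First three modes:
  n=1: λ₁ = 3.64π²/2.702² ≈ 4.921
  n=2: λ₂ = 14.56π²/2.702² ≈ 19.683 (4× faster decay)
  n=3: λ₃ = 32.76π²/2.702² ≈ 44.287 (9× faster decay)
As t → ∞, higher modes decay exponentially faster. The n=1 mode dominates: T ~ c₁ sin(πx/2.702) e^{-λ₁t}.
Decay rate: λ₁ = 3.64π²/2.702² ≈ 4.921.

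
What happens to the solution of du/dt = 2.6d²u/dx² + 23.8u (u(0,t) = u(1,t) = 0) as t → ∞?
u → 0. Diffusion dominates reaction (r=23.8 < κπ²/L²≈25.66); solution decays.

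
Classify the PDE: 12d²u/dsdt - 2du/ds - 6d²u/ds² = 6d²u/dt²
Rewriting in standard form: -6d²u/ds² + 12d²u/dsdt - 6d²u/dt² - 2du/ds = 0. A = -6, B = 12, C = -6. Discriminant B² - 4AC = 0. Since 0 = 0, parabolic.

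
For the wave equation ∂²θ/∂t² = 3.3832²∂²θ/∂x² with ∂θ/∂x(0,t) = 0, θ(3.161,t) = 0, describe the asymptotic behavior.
θ oscillates (no decay). Energy is conserved; the solution oscillates indefinitely as standing waves.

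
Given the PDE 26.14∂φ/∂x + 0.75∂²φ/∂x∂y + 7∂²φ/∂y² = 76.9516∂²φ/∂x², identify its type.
Rewriting in standard form: -76.9516∂²φ/∂x² + 0.75∂²φ/∂x∂y + 7∂²φ/∂y² + 26.14∂φ/∂x = 0. The second-order coefficients are A = -76.9516, B = 0.75, C = 7. Since B² - 4AC = 2155.2073 > 0, this is a hyperbolic PDE.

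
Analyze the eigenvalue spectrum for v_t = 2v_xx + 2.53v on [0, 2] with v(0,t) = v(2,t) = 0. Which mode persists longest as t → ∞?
Eigenvalues: λₙ = 2n²π²/2² - 2.53.
First three modes:
  n=1: λ₁ = 2π²/2² - 2.53 ≈ 2.405
  n=2: λ₂ = 8π²/2² - 2.53 ≈ 17.209
  n=3: λ₃ = 18π²/2² - 2.53 ≈ 41.883
Since 2π²/2² ≈ 4.935 > 2.53, all λₙ > 0.
The n=1 mode decays slowest → dominates as t → ∞.
Asymptotic: v ~ c₁ sin(πx/2) e^{-λ₁t} with decay rate λ₁ ≈ 2.405.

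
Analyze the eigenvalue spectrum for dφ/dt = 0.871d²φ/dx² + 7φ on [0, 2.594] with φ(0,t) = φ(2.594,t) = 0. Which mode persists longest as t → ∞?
Eigenvalues: λₙ = 0.871n²π²/2.594² - 7.
First three modes:
  n=1: λ₁ = 0.871π²/2.594² - 7 ≈ -5.722
  n=2: λ₂ = 3.484π²/2.594² - 7 ≈ -1.89
  n=3: λ₃ = 7.839π²/2.594² - 7 ≈ 4.498
Since 0.871π²/2.594² ≈ 1.278 < 7, λ₁ < 0.
The n=1 mode grows fastest (−λₙ is largest for n=1) → dominates.
Asymptotic: φ ~ c₁ sin(πx/2.594) e^{5.722t} (exponential growth at rate −λ₁ ≈ 5.722).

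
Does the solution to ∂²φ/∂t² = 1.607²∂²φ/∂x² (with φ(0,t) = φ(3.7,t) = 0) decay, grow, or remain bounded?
φ oscillates (no decay). Energy is conserved; the solution oscillates indefinitely as standing waves.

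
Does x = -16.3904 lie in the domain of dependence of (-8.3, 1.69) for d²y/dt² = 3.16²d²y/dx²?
No. The domain of dependence is [-13.6404, -2.9596], and -16.3904 is outside this interval.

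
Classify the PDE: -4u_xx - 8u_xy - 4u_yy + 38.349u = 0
A = -4, B = -8, C = -4. Discriminant B² - 4AC = 0. Since 0 = 0, parabolic.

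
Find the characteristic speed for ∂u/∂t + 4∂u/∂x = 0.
Speed = 4. Information travels along x - 4t = const (rightward).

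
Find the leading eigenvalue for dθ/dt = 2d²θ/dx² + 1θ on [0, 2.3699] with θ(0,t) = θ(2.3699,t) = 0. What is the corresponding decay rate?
Eigenvalues: λₙ = 2n²π²/2.3699² - 1.
First three modes:
  n=1: λ₁ = 2π²/2.3699² - 1 ≈ 2.515
  n=2: λ₂ = 8π²/2.3699² - 1 ≈ 13.058
  n=3: λ₃ = 18π²/2.3699² - 1 ≈ 30.631
Since 2π²/2.3699² ≈ 3.515 > 1, all λₙ > 0.
The n=1 mode decays slowest → dominates as t → ∞.
Asymptotic: θ ~ c₁ sin(πx/2.3699) e^{-λ₁t} with decay rate λ₁ ≈ 2.515.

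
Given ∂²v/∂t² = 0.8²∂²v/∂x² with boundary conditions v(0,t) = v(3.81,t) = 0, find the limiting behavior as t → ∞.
v oscillates (no decay). Energy is conserved; the solution oscillates indefinitely as standing waves.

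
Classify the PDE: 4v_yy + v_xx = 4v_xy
Rewriting in standard form: v_xx - 4v_xy + 4v_yy = 0. A = 1, B = -4, C = 4. Discriminant B² - 4AC = 0. Since 0 = 0, parabolic.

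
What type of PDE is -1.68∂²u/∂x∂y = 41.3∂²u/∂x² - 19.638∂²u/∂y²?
Rewriting in standard form: -41.3∂²u/∂x² - 1.68∂²u/∂x∂y + 19.638∂²u/∂y² = 0. With A = -41.3, B = -1.68, C = 19.638, the discriminant is 3247.02. This is a hyperbolic PDE.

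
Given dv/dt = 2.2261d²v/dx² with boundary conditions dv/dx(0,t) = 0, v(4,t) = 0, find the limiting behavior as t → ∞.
v → 0. Heat escapes through the Dirichlet boundary.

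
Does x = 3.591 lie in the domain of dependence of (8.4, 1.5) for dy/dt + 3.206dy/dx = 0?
Yes. The characteristic through (8.4, 1.5) passes through x = 3.591.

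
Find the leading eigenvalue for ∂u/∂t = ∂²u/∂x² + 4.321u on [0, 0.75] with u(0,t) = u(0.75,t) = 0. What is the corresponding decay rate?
Eigenvalues: λₙ = n²π²/0.75² - 4.321.
First three modes:
  n=1: λ₁ = π²/0.75² - 4.321 ≈ 13.225
  n=2: λ₂ = 4π²/0.75² - 4.321 ≈ 65.863
  n=3: λ₃ = 9π²/0.75² - 4.321 ≈ 153.593
Since π²/0.75² ≈ 17.546 > 4.321, all λₙ > 0.
The n=1 mode decays slowest → dominates as t → ∞.
Asymptotic: u ~ c₁ sin(πx/0.75) e^{-λ₁t} with decay rate λ₁ ≈ 13.225.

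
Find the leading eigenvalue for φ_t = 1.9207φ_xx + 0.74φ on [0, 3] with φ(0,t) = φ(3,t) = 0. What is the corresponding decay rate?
Eigenvalues: λₙ = 1.9207n²π²/3² - 0.74.
First three modes:
  n=1: λ₁ = 1.9207π²/3² - 0.74 ≈ 1.366
  n=2: λ₂ = 7.6828π²/3² - 0.74 ≈ 7.685
  n=3: λ₃ = 17.2863π²/3² - 0.74 ≈ 18.217
Since 1.9207π²/3² ≈ 2.106 > 0.74, all λₙ > 0.
The n=1 mode decays slowest → dominates as t → ∞.
Asymptotic: φ ~ c₁ sin(πx/3) e^{-λ₁t} with decay rate λ₁ ≈ 1.366.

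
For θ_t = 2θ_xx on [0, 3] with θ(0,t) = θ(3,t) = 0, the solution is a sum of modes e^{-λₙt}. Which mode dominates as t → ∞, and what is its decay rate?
Eigenvalues: λₙ = 2n²π²/3².
First three modes:
  n=1: λ₁ = 2π²/3² ≈ 2.193
  n=2: λ₂ = 8π²/3² ≈ 8.773 (4× faster decay)
  n=3: λ₃ = 18π²/3² ≈ 19.739 (9× faster decay)
As t → ∞, higher modes decay exponentially faster. The n=1 mode dominates: θ ~ c₁ sin(πx/3) e^{-λ₁t}.
Decay rate: λ₁ = 2π²/3² ≈ 2.193.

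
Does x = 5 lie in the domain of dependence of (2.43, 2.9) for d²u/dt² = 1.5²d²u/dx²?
Yes. The domain of dependence is [-1.92, 6.78], and 5 ∈ [-1.92, 6.78].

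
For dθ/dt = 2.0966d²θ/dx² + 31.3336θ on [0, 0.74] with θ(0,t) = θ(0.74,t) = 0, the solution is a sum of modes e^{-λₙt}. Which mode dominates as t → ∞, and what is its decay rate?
Eigenvalues: λₙ = 2.0966n²π²/0.74² - 31.3336.
First three modes:
  n=1: λ₁ = 2.0966π²/0.74² - 31.3336 ≈ 6.454
  n=2: λ₂ = 8.3864π²/0.74² - 31.3336 ≈ 119.818
  n=3: λ₃ = 18.8694π²/0.74² - 31.3336 ≈ 308.757
Since 2.0966π²/0.74² ≈ 37.788 > 31.3336, all λₙ > 0.
The n=1 mode decays slowest → dominates as t → ∞.
Asymptotic: θ ~ c₁ sin(πx/0.74) e^{-λ₁t} with decay rate λ₁ ≈ 6.454.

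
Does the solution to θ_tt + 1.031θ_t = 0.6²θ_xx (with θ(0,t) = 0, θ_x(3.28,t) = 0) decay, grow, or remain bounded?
θ → 0. Damping (γ=1.031) dissipates energy; oscillations decay exponentially.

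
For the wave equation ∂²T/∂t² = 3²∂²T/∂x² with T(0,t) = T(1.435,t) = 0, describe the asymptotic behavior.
T oscillates (no decay). Energy is conserved; the solution oscillates indefinitely as standing waves.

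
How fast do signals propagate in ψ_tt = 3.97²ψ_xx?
Speed = 3.97. Information travels along characteristics x = x₀ ± 3.97t.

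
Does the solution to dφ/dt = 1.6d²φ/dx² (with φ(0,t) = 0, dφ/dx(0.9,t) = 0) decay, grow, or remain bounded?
φ → 0. Heat escapes through the Dirichlet boundary.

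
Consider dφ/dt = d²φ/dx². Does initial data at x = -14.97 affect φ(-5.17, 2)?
Yes, for any finite x. The heat equation has infinite propagation speed, so all initial data affects all points at any t > 0.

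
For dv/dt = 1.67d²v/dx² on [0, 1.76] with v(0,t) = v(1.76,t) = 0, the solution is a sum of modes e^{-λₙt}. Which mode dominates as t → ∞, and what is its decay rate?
Eigenvalues: λₙ = 1.67n²π²/1.76².
First three modes:
  n=1: λ₁ = 1.67π²/1.76² ≈ 5.321
  n=2: λ₂ = 6.68π²/1.76² ≈ 21.284 (4× faster decay)
  n=3: λ₃ = 15.03π²/1.76² ≈ 47.889 (9× faster decay)
As t → ∞, higher modes decay exponentially faster. The n=1 mode dominates: v ~ c₁ sin(πx/1.76) e^{-λ₁t}.
Decay rate: λ₁ = 1.67π²/1.76² ≈ 5.321.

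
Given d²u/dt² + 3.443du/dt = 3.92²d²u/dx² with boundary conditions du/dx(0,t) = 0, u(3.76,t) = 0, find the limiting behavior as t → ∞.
u → 0. Damping (γ=3.443) dissipates energy; oscillations decay exponentially.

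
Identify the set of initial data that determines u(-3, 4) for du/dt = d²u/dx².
The entire real line. The heat equation has infinite propagation speed: any initial disturbance instantly affects all points (though exponentially small far away).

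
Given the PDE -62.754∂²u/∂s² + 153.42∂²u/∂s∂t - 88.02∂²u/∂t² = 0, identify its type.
The second-order coefficients are A = -62.754, B = 153.42, C = -88.02. Since B² - 4AC = 1443.26808 > 0, this is a hyperbolic PDE.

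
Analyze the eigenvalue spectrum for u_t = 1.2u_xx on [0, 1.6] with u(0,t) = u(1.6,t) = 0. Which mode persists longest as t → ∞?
Eigenvalues: λₙ = 1.2n²π²/1.6².
First three modes:
  n=1: λ₁ = 1.2π²/1.6² ≈ 4.626
  n=2: λ₂ = 4.8π²/1.6² ≈ 18.506 (4× faster decay)
  n=3: λ₃ = 10.8π²/1.6² ≈ 41.637 (9× faster decay)
As t → ∞, higher modes decay exponentially faster. The n=1 mode dominates: u ~ c₁ sin(πx/1.6) e^{-λ₁t}.
Decay rate: λ₁ = 1.2π²/1.6² ≈ 4.626.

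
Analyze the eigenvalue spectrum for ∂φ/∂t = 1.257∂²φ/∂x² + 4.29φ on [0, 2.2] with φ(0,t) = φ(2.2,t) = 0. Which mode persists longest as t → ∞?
Eigenvalues: λₙ = 1.257n²π²/2.2² - 4.29.
First three modes:
  n=1: λ₁ = 1.257π²/2.2² - 4.29 ≈ -1.727
  n=2: λ₂ = 5.028π²/2.2² - 4.29 ≈ 5.963
  n=3: λ₃ = 11.313π²/2.2² - 4.29 ≈ 18.779
Since 1.257π²/2.2² ≈ 2.563 < 4.29, λ₁ < 0.
The n=1 mode grows fastest (−λₙ is largest for n=1) → dominates.
Asymptotic: φ ~ c₁ sin(πx/2.2) e^{1.727t} (exponential growth at rate −λ₁ ≈ 1.727).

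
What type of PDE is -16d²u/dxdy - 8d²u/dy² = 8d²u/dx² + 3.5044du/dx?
Rewriting in standard form: -8d²u/dx² - 16d²u/dxdy - 8d²u/dy² - 3.5044du/dx = 0. With A = -8, B = -16, C = -8, the discriminant is 0. This is a parabolic PDE.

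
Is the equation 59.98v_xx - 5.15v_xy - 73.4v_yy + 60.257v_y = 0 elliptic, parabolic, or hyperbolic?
Computing B² - 4AC with A = 59.98, B = -5.15, C = -73.4: discriminant = 17636.6505 (positive). Answer: hyperbolic.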